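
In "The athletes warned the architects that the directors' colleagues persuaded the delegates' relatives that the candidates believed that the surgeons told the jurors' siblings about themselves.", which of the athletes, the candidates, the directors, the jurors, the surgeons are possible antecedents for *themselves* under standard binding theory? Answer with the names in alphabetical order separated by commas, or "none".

*themselves* is a reflexive; Principle A requires it to be bound within its binding domain — the clause headed by 'told'.
— the athletes: subject of the matrix clause; c-commands the reflexive but lies outside its binding domain — cannot bind it (Principle A).
— the candidates: subject of the clause headed by 'believed'; c-commands the reflexive but lies outside its binding domain — cannot bind it (Principle A).
— the directors: possessor inside the subject DP of the clause headed by 'persuaded'; does not c-command the reflexive — cannot bind it (Principle A).
— the jurors: possessor inside the object DP of the clause headed by 'told'; does not c-command the reflexive — cannot bind it (Principle A).
— the surgeons: subject of the clause headed by 'told'; c-commands the reflexive within its binding domain — allowed (Principle A).

the surgeons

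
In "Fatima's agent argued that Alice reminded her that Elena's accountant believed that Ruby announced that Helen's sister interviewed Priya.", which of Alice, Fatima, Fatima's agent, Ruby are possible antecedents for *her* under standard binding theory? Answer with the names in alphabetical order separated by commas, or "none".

*her* is a pronoun; Principle B requires it to be free in its binding domain — the clause headed by 'reminded'.
— Alice: subject of the clause headed by 'reminded'; c-commands the pronoun within its binding domain — blocked (Principle B).
— Fatima: possessor inside the subject DP of the matrix clause; does not c-command the pronoun — Principle B does not apply; allowed.
— Fatima's agent: subject of the matrix clause; c-commands the pronoun but lies outside its binding domain — allowed.
— Ruby: subject of the clause headed by 'announced'; is c-commanded by the pronoun; coreference would bind this R-expression — blocked (Principle C).

Fatima, Fatima's agent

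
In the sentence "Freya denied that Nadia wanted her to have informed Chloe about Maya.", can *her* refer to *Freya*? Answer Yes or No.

*her* is a pronoun; Principle B requires it to be free in its binding domain — the clause headed by 'wanted'.
— Freya: subject of the matrix clause; c-commands the pronoun but lies outside its binding domain — allowed.

Yes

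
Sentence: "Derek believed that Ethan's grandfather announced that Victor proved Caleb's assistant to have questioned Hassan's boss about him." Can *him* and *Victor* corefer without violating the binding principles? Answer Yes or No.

Yes

*Victor* is an R-expression; Principle C requires it to be free (not bound by any c-commanding expression).
— him: second object of the clause headed by 'questioned'; the pronoun does not c-command the R-expression — coreference allowed.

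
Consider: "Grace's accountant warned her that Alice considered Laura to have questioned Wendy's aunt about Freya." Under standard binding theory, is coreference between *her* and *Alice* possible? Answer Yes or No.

No

*Alice* is an R-expression; Principle C requires it to be free (not bound by any c-commanding expression).
— her: object of the matrix clause; the pronoun c-commands the R-expression — coreference blocked (Principle C).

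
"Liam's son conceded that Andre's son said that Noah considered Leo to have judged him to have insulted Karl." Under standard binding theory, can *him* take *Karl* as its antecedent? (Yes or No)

No

*him* is a pronoun; Principle B requires it to be free in its binding domain — the clause headed by 'judged'.
— Karl: object of the clause headed by 'insulted'; is c-commanded by the pronoun; coreference would bind this R-expression — blocked (Principle C).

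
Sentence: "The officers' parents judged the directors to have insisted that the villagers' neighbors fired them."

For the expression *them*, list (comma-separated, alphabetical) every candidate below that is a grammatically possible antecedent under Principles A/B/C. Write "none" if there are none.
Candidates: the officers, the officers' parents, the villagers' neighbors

the officers, the officers' parents

*them* is a pronoun; Principle B requires it to be free in its binding domain — the clause headed by 'fired'.
— the officers: possessor inside the subject DP of the matrix clause; does not c-command the pronoun — Principle B does not apply; allowed.
— the officers' parents: subject of the matrix clause; c-commands the pronoun but lies outside its binding domain — allowed.
— the villagers' neighbors: subject of the clause headed by 'fired'; c-commands the pronoun within its binding domain — blocked (Principle B).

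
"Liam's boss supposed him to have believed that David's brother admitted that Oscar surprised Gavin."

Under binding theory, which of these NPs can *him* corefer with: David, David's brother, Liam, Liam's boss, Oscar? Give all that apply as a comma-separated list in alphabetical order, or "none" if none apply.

Liam

*him* is a pronoun; Principle B requires it to be free in its binding domain — the matrix clause.
— David: possessor inside the subject DP of the clause headed by 'admitted'; is c-commanded by the pronoun; coreference would bind this R-expression — blocked (Principle C).
— David's brother: subject of the clause headed by 'admitted'; is c-commanded by the pronoun; coreference would bind this R-expression — blocked (Principle C).
— Liam: possessor inside the subject DP of the matrix clause; does not c-command the pronoun — Principle B does not apply; allowed.
— Liam's boss: subject of the matrix clause; c-commands the pronoun within its binding domain — blocked (Principle B).
— Oscar: subject of the clause headed by 'surprised'; is c-commanded by the pronoun; coreference would bind this R-expression — blocked (Principle C).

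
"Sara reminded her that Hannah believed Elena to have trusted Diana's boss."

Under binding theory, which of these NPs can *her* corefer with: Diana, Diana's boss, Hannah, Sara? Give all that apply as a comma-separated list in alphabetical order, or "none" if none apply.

*her* is a pronoun; Principle B requires it to be free in its binding domain — the matrix clause.
— Diana: possessor inside the object DP of the clause headed by 'trusted'; is c-commanded by the pronoun; coreference would bind this R-expression — blocked (Principle C).
— Diana's boss: object of the clause headed by 'trusted'; is c-commanded by the pronoun; coreference would bind this R-expression — blocked (Principle C).
— Hannah: subject of the clause headed by 'believed'; is c-commanded by the pronoun; coreference would bind this R-expression — blocked (Principle C).
— Sara: subject of the matrix clause; c-commands the pronoun within its binding domain — blocked (Principle B).

none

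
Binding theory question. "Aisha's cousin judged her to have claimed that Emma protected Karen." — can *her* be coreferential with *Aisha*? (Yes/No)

*her* is a pronoun; Principle B requires it to be free in its binding domain — the matrix clause.
— Aisha: possessor inside the subject DP of the matrix clause; does not c-command the pronoun — Principle B does not apply; allowed.

Yes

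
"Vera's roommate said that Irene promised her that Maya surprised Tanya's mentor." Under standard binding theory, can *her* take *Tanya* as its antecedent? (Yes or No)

*her* is a pronoun; Principle B requires it to be free in its binding domain — the clause headed by 'promised'.
— Tanya: possessor inside the object DP of the clause headed by 'surprised'; is c-commanded by the pronoun; coreference would bind this R-expression — blocked (Principle C).

No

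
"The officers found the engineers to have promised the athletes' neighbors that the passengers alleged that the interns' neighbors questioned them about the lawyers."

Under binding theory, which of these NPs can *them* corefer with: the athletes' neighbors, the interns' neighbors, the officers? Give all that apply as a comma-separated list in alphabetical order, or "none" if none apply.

the athletes' neighbors, the officers

*them* is a pronoun; Principle B requires it to be free in its binding domain — the clause headed by 'questioned'.
— the athletes' neighbors: object of the clause headed by 'promised'; c-commands the pronoun but lies outside its binding domain — allowed.
— the interns' neighbors: subject of the clause headed by 'questioned'; c-commands the pronoun within its binding domain — blocked (Principle B).
— the officers: subject of the matrix clause; c-commands the pronoun but lies outside its binding domain — allowed.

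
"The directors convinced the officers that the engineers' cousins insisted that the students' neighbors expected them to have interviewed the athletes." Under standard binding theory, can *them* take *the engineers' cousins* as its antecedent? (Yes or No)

*them* is a pronoun; Principle B requires it to be free in its binding domain — the clause headed by 'expected'.
— the engineers' cousins: subject of the clause headed by 'insisted'; c-commands the pronoun but lies outside its binding domain — allowed.

Yes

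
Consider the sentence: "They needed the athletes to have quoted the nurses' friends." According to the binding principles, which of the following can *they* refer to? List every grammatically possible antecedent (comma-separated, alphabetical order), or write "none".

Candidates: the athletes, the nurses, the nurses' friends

none

*they* is a pronoun; Principle B requires it to be free in its binding domain — the matrix clause.
— the athletes: subject of the clause headed by 'quoted'; is c-commanded by the pronoun; coreference would bind this R-expression — blocked (Principle C).
— the nurses: possessor inside the object DP of the clause headed by 'quoted'; is c-commanded by the pronoun; coreference would bind this R-expression — blocked (Principle C).
— the nurses' friends: object of the clause headed by 'quoted'; is c-commanded by the pronoun; coreference would bind this R-expression — blocked (Principle C).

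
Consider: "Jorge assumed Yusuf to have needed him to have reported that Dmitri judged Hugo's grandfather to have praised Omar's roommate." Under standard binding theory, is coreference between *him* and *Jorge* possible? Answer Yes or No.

Yes

*Jorge* is an R-expression; Principle C requires it to be free (not bound by any c-commanding expression).
— him: subject of the clause headed by 'reported'; the pronoun does not c-command the R-expression — coreference allowed.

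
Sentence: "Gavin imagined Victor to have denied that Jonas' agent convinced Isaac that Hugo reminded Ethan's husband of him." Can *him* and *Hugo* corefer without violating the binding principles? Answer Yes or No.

*Hugo* is an R-expression; Principle C requires it to be free (not bound by any c-commanding expression).
— him: second object of the clause headed by 'reminded'; the R-expression locally c-commands the pronoun — coreference blocked (Principle B on the pronoun).

No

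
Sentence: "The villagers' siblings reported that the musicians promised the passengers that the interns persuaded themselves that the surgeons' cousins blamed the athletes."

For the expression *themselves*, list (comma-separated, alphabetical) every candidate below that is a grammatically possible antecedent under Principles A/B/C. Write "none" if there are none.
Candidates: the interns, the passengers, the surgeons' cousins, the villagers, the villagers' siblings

the interns

*themselves* is a reflexive; Principle A requires it to be bound within its binding domain — the clause headed by 'persuaded'.
— the interns: subject of the clause headed by 'persuaded'; c-commands the reflexive within its binding domain — allowed (Principle A).
— the passengers: object of the clause headed by 'promised'; c-commands the reflexive but lies outside its binding domain — cannot bind it (Principle A).
— the surgeons' cousins: subject of the clause headed by 'blamed'; does not c-command the reflexive — cannot bind it (Principle A).
— the villagers: possessor inside the subject DP of the matrix clause; does not c-command the reflexive — cannot bind it (Principle A).
— the villagers' siblings: subject of the matrix clause; c-commands the reflexive but lies outside its binding domain — cannot bind it (Principle A).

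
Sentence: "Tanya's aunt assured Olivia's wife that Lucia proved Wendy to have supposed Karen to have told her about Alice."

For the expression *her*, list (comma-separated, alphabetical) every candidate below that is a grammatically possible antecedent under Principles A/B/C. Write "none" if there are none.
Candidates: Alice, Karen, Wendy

Wendy

*her* is a pronoun; Principle B requires it to be free in its binding domain — the clause headed by 'told'.
— Alice: second object of the clause headed by 'told'; is c-commanded by the pronoun; coreference would bind this R-expression — blocked (Principle C).
— Karen: subject of the clause headed by 'told'; c-commands the pronoun within its binding domain — blocked (Principle B).
— Wendy: subject of the clause headed by 'supposed'; c-commands the pronoun but lies outside its binding domain — allowed.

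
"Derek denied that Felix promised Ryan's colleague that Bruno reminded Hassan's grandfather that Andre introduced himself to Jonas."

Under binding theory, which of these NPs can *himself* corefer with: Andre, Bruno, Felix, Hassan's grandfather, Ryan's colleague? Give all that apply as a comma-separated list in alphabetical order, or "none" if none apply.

Andre

*himself* is a reflexive; Principle A requires it to be bound within its binding domain — the clause headed by 'introduced'.
— Andre: subject of the clause headed by 'introduced'; c-commands the reflexive within its binding domain — allowed (Principle A).
— Bruno: subject of the clause headed by 'reminded'; c-commands the reflexive but lies outside its binding domain — cannot bind it (Principle A).
— Felix: subject of the clause headed by 'promised'; c-commands the reflexive but lies outside its binding domain — cannot bind it (Principle A).
— Hassan's grandfather: object of the clause headed by 'reminded'; c-commands the reflexive but lies outside its binding domain — cannot bind it (Principle A).
— Ryan's colleague: object of the clause headed by 'promised'; c-commands the reflexive but lies outside its binding domain — cannot bind it (Principle A).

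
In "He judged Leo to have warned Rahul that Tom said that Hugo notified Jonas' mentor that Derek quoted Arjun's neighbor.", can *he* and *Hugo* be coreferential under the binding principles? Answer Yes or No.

*Hugo* is an R-expression; Principle C requires it to be free (not bound by any c-commanding expression).
— he: subject of the matrix clause; the pronoun c-commands the R-expression — coreference blocked (Principle C).

No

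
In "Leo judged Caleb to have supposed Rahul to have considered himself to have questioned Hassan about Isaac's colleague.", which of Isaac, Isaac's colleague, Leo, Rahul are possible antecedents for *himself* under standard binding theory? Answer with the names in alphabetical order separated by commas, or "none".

*himself* is a reflexive; Principle A requires it to be bound within its binding domain — the clause headed by 'considered'.
— Isaac: possessor inside the second object DP of the clause headed by 'questioned'; does not c-command the reflexive — cannot bind it (Principle A).
— Isaac's colleague: second object of the clause headed by 'questioned'; does not c-command the reflexive — cannot bind it (Principle A).
— Leo: subject of the matrix clause; c-commands the reflexive but lies outside its binding domain — cannot bind it (Principle A).
— Rahul: subject of the clause headed by 'considered'; c-commands the reflexive within its binding domain — allowed (Principle A).

Rahul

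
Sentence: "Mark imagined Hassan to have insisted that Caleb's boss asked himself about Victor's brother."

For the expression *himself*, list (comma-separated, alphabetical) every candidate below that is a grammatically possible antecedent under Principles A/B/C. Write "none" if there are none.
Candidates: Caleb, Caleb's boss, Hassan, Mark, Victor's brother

Caleb's boss

*himself* is a reflexive; Principle A requires it to be bound within its binding domain — the clause headed by 'asked'.
— Caleb: possessor inside the subject DP of the clause headed by 'asked'; does not c-command the reflexive — cannot bind it (Principle A).
— Caleb's boss: subject of the clause headed by 'asked'; c-commands the reflexive within its binding domain — allowed (Principle A).
— Hassan: subject of the clause headed by 'insisted'; c-commands the reflexive but lies outside its binding domain — cannot bind it (Principle A).
— Mark: subject of the matrix clause; c-commands the reflexive but lies outside its binding domain — cannot bind it (Principle A).
— Victor's brother: second object of the clause headed by 'asked'; does not c-command the reflexive — cannot bind it (Principle A).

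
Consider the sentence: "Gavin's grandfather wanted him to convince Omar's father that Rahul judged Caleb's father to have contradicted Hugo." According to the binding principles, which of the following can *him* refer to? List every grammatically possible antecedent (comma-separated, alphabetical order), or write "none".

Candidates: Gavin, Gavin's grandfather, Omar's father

Gavin

*him* is a pronoun; Principle B requires it to be free in its binding domain — the matrix clause.
— Gavin: possessor inside the subject DP of the matrix clause; does not c-command the pronoun — Principle B does not apply; allowed.
— Gavin's grandfather: subject of the matrix clause; c-commands the pronoun within its binding domain — blocked (Principle B).
— Omar's father: object of the clause headed by 'convince'; is c-commanded by the pronoun; coreference would bind this R-expression — blocked (Principle C).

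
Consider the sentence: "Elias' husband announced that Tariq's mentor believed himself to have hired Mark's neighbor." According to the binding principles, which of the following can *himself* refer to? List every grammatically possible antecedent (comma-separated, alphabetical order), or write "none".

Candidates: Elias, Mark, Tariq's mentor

Tariq's mentor

*himself* is a reflexive; Principle A requires it to be bound within its binding domain — the clause headed by 'believed'.
— Elias: possessor inside the subject DP of the matrix clause; does not c-command the reflexive — cannot bind it (Principle A).
— Mark: possessor inside the object DP of the clause headed by 'hired'; does not c-command the reflexive — cannot bind it (Principle A).
— Tariq's mentor: subject of the clause headed by 'believed'; c-commands the reflexive within its binding domain — allowed (Principle A).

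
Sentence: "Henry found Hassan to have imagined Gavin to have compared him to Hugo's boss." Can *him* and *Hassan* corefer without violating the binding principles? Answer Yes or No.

*Hassan* is an R-expression; Principle C requires it to be free (not bound by any c-commanding expression).
— him: object of the clause headed by 'compared'; the pronoun does not c-command the R-expression — coreference allowed.

Yes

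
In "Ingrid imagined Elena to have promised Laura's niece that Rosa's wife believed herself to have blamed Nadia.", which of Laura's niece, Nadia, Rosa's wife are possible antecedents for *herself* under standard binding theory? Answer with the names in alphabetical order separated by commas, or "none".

Rosa's wife

*herself* is a reflexive; Principle A requires it to be bound within its binding domain — the clause headed by 'believed'.
— Laura's niece: object of the clause headed by 'promised'; c-commands the reflexive but lies outside its binding domain — cannot bind it (Principle A).
— Nadia: object of the clause headed by 'blamed'; does not c-command the reflexive — cannot bind it (Principle A).
— Rosa's wife: subject of the clause headed by 'believed'; c-commands the reflexive within its binding domain — allowed (Principle A).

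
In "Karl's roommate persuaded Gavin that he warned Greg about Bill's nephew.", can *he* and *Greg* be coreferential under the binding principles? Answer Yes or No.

No

*Greg* is an R-expression; Principle C requires it to be free (not bound by any c-commanding expression).
— he: subject of the clause headed by 'warned'; the pronoun c-commands the R-expression — coreference blocked (Principle C).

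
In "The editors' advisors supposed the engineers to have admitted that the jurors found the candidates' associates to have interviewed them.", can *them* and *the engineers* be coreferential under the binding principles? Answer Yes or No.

*the engineers* is an R-expression; Principle C requires it to be free (not bound by any c-commanding expression).
— them: object of the clause headed by 'interviewed'; the pronoun does not c-command the R-expression — coreference allowed.

Yes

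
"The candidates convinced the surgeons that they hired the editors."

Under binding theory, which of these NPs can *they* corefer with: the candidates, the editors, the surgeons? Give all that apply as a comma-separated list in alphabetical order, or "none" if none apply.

the candidates, the surgeons

*they* is a pronoun; Principle B requires it to be free in its binding domain — the clause headed by 'hired'.
— the candidates: subject of the matrix clause; c-commands the pronoun but lies outside its binding domain — allowed.
— the editors: object of the clause headed by 'hired'; is c-commanded by the pronoun; coreference would bind this R-expression — blocked (Principle C).
— the surgeons: object of the matrix clause; c-commands the pronoun but lies outside its binding domain — allowed.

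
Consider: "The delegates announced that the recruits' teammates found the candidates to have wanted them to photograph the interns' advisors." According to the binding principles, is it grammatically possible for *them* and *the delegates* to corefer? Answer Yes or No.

Yes

*them* is a pronoun; Principle B requires it to be free in its binding domain — the clause headed by 'wanted'.
— the delegates: subject of the matrix clause; c-commands the pronoun but lies outside its binding domain — allowed.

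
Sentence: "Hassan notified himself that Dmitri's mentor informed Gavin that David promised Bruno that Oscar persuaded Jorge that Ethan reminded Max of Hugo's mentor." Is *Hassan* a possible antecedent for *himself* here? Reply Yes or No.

*himself* is a reflexive; Principle A requires it to be bound within its binding domain — the matrix clause.
— Hassan: subject of the matrix clause; c-commands the reflexive within its binding domain — allowed (Principle A).

Yes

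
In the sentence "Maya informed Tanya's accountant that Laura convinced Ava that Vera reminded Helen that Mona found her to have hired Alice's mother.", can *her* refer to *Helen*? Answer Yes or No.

*her* is a pronoun; Principle B requires it to be free in its binding domain — the clause headed by 'found'.
— Helen: object of the clause headed by 'reminded'; c-commands the pronoun but lies outside its binding domain — allowed.

Yes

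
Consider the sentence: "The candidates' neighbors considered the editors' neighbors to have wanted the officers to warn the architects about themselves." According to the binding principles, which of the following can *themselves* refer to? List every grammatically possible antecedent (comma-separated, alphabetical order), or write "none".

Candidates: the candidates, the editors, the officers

*themselves* is a reflexive; Principle A requires it to be bound within its binding domain — the clause headed by 'warn'.
— the candidates: possessor inside the subject DP of the matrix clause; does not c-command the reflexive — cannot bind it (Principle A).
— the editors: possessor inside the subject DP of the clause headed by 'wanted'; does not c-command the reflexive — cannot bind it (Principle A).
— the officers: subject of the clause headed by 'warn'; c-commands the reflexive within its binding domain — allowed (Principle A).

the officers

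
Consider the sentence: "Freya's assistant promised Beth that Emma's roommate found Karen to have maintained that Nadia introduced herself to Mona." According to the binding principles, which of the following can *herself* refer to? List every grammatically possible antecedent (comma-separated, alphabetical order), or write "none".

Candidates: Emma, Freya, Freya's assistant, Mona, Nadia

*herself* is a reflexive; Principle A requires it to be bound within its binding domain — the clause headed by 'introduced'.
— Emma: possessor inside the subject DP of the clause headed by 'found'; does not c-command the reflexive — cannot bind it (Principle A).
— Freya: possessor inside the subject DP of the matrix clause; does not c-command the reflexive — cannot bind it (Principle A).
— Freya's assistant: subject of the matrix clause; c-commands the reflexive but lies outside its binding domain — cannot bind it (Principle A).
— Mona: second object of the clause headed by 'introduced'; does not c-command the reflexive — cannot bind it (Principle A).
— Nadia: subject of the clause headed by 'introduced'; c-commands the reflexive within its binding domain — allowed (Principle A).

Nadia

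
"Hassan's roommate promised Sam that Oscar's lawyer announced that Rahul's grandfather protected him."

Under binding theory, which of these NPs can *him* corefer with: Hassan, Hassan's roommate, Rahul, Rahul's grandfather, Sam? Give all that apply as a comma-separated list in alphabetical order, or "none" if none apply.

Hassan, Hassan's roommate, Rahul, Sam

*him* is a pronoun; Principle B requires it to be free in its binding domain — the clause headed by 'protected'.
— Hassan: possessor inside the subject DP of the matrix clause; does not c-command the pronoun — Principle B does not apply; allowed.
— Hassan's roommate: subject of the matrix clause; c-commands the pronoun but lies outside its binding domain — allowed.
— Rahul: possessor inside the subject DP of the clause headed by 'protected'; does not c-command the pronoun — Principle B does not apply; allowed.
— Rahul's grandfather: subject of the clause headed by 'protected'; c-commands the pronoun within its binding domain — blocked (Principle B).
— Sam: object of the matrix clause; c-commands the pronoun but lies outside its binding domain — allowed.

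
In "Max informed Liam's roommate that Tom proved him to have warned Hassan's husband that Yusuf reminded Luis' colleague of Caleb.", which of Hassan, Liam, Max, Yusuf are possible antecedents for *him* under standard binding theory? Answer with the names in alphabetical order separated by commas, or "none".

*him* is a pronoun; Principle B requires it to be free in its binding domain — the clause headed by 'proved'.
— Hassan: possessor inside the object DP of the clause headed by 'warned'; is c-commanded by the pronoun; coreference would bind this R-expression — blocked (Principle C).
— Liam: possessor inside the object DP of the matrix clause; does not c-command the pronoun — Principle B does not apply; allowed.
— Max: subject of the matrix clause; c-commands the pronoun but lies outside its binding domain — allowed.
— Yusuf: subject of the clause headed by 'reminded'; is c-commanded by the pronoun; coreference would bind this R-expression — blocked (Principle C).

Liam, Max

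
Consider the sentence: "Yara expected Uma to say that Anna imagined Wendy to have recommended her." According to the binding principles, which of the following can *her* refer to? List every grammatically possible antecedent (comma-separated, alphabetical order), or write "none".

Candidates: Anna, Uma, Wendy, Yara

*her* is a pronoun; Principle B requires it to be free in its binding domain — the clause headed by 'recommended'.
— Anna: subject of the clause headed by 'imagined'; c-commands the pronoun but lies outside its binding domain — allowed.
— Uma: subject of the clause headed by 'say'; c-commands the pronoun but lies outside its binding domain — allowed.
— Wendy: subject of the clause headed by 'recommended'; c-commands the pronoun within its binding domain — blocked (Principle B).
— Yara: subject of the matrix clause; c-commands the pronoun but lies outside its binding domain — allowed.

Anna, Uma, Yara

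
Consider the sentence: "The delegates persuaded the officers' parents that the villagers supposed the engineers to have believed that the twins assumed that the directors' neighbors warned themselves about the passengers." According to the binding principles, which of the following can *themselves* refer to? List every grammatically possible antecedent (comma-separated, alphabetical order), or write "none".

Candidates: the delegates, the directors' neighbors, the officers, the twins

*themselves* is a reflexive; Principle A requires it to be bound within its binding domain — the clause headed by 'warned'.
— the delegates: subject of the matrix clause; c-commands the reflexive but lies outside its binding domain — cannot bind it (Principle A).
— the directors' neighbors: subject of the clause headed by 'warned'; c-commands the reflexive within its binding domain — allowed (Principle A).
— the officers: possessor inside the object DP of the matrix clause; does not c-command the reflexive — cannot bind it (Principle A).
— the twins: subject of the clause headed by 'assumed'; c-commands the reflexive but lies outside its binding domain — cannot bind it (Principle A).

the directors' neighbors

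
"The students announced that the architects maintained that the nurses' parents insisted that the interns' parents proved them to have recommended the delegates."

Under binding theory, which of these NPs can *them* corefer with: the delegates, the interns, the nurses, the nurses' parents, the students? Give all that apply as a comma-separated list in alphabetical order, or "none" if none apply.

*them* is a pronoun; Principle B requires it to be free in its binding domain — the clause headed by 'proved'.
— the delegates: object of the clause headed by 'recommended'; is c-commanded by the pronoun; coreference would bind this R-expression — blocked (Principle C).
— the interns: possessor inside the subject DP of the clause headed by 'proved'; does not c-command the pronoun — Principle B does not apply; allowed.
— the nurses: possessor inside the subject DP of the clause headed by 'insisted'; does not c-command the pronoun — Principle B does not apply; allowed.
— the nurses' parents: subject of the clause headed by 'insisted'; c-commands the pronoun but lies outside its binding domain — allowed.
— the students: subject of the matrix clause; c-commands the pronoun but lies outside its binding domain — allowed.

the interns, the nurses, the nurses' parents, the students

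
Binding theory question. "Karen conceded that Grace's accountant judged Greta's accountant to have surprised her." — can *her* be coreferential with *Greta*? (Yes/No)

*her* is a pronoun; Principle B requires it to be free in its binding domain — the clause headed by 'surprised'.
— Greta: possessor inside the subject DP of the clause headed by 'surprised'; does not c-command the pronoun — Principle B does not apply; allowed.

Yes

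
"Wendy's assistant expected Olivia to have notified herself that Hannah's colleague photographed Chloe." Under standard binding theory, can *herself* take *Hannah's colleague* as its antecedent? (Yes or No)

*herself* is a reflexive; Principle A requires it to be bound within its binding domain — the clause headed by 'notified'.
— Hannah's colleague: subject of the clause headed by 'photographed'; does not c-command the reflexive — cannot bind it (Principle A).

No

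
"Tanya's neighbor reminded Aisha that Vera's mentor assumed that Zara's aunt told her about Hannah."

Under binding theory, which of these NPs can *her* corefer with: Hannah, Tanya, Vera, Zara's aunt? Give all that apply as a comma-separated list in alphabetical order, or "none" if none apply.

*her* is a pronoun; Principle B requires it to be free in its binding domain — the clause headed by 'told'.
— Hannah: second object of the clause headed by 'told'; is c-commanded by the pronoun; coreference would bind this R-expression — blocked (Principle C).
— Tanya: possessor inside the subject DP of the matrix clause; does not c-command the pronoun — Principle B does not apply; allowed.
— Vera: possessor inside the subject DP of the clause headed by 'assumed'; does not c-command the pronoun — Principle B does not apply; allowed.
— Zara's aunt: subject of the clause headed by 'told'; c-commands the pronoun within its binding domain — blocked (Principle B).

Tanya, Vera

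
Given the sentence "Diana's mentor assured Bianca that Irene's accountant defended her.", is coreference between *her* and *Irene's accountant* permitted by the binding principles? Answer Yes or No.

*her* is a pronoun; Principle B requires it to be free in its binding domain — the clause headed by 'defended'.
— Irene's accountant: subject of the clause headed by 'defended'; c-commands the pronoun within its binding domain — blocked (Principle B).

No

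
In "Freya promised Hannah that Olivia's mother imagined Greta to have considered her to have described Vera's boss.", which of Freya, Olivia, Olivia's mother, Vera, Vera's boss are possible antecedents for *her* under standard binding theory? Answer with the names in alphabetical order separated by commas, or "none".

Freya, Olivia, Olivia's mother

*her* is a pronoun; Principle B requires it to be free in its binding domain — the clause headed by 'considered'.
— Freya: subject of the matrix clause; c-commands the pronoun but lies outside its binding domain — allowed.
— Olivia: possessor inside the subject DP of the clause headed by 'imagined'; does not c-command the pronoun — Principle B does not apply; allowed.
— Olivia's mother: subject of the clause headed by 'imagined'; c-commands the pronoun but lies outside its binding domain — allowed.
— Vera: possessor inside the object DP of the clause headed by 'described'; is c-commanded by the pronoun; coreference would bind this R-expression — blocked (Principle C).
— Vera's boss: object of the clause headed by 'described'; is c-commanded by the pronoun; coreference would bind this R-expression — blocked (Principle C).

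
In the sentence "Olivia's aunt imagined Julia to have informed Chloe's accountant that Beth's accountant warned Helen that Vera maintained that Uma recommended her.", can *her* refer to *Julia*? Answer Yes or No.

*her* is a pronoun; Principle B requires it to be free in its binding domain — the clause headed by 'recommended'.
— Julia: subject of the clause headed by 'informed'; c-commands the pronoun but lies outside its binding domain — allowed.

Yes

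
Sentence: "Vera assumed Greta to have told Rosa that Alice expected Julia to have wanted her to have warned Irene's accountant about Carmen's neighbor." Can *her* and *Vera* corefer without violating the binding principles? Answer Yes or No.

Yes

*Vera* is an R-expression; Principle C requires it to be free (not bound by any c-commanding expression).
— her: subject of the clause headed by 'warned'; the pronoun does not c-command the R-expression — coreference allowed.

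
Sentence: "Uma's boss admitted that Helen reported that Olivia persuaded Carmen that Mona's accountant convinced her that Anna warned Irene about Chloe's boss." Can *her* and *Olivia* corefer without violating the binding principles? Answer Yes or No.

Yes

*Olivia* is an R-expression; Principle C requires it to be free (not bound by any c-commanding expression).
— her: object of the clause headed by 'convinced'; the pronoun does not c-command the R-expression — coreference allowed.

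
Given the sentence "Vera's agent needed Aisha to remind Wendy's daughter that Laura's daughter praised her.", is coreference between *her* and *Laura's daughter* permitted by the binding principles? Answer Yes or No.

*her* is a pronoun; Principle B requires it to be free in its binding domain — the clause headed by 'praised'.
— Laura's daughter: subject of the clause headed by 'praised'; c-commands the pronoun within its binding domain — blocked (Principle B).

No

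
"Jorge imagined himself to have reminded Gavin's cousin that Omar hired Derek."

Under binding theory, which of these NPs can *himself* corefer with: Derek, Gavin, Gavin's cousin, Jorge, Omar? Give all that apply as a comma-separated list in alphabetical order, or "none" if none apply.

*himself* is a reflexive; Principle A requires it to be bound within its binding domain — the matrix clause.
— Derek: object of the clause headed by 'hired'; does not c-command the reflexive — cannot bind it (Principle A).
— Gavin: possessor inside the object DP of the clause headed by 'reminded'; does not c-command the reflexive — cannot bind it (Principle A).
— Gavin's cousin: object of the clause headed by 'reminded'; does not c-command the reflexive — cannot bind it (Principle A).
— Jorge: subject of the matrix clause; c-commands the reflexive within its binding domain — allowed (Principle A).
— Omar: subject of the clause headed by 'hired'; does not c-command the reflexive — cannot bind it (Principle A).

Jorge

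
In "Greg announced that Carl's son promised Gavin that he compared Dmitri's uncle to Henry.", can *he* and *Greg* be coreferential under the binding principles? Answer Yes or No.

Yes

*Greg* is an R-expression; Principle C requires it to be free (not bound by any c-commanding expression).
— he: subject of the clause headed by 'compared'; the pronoun does not c-command the R-expression — coreference allowed.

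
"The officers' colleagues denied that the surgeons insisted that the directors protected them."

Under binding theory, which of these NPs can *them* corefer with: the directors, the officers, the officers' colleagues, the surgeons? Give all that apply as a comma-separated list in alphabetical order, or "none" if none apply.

the officers, the officers' colleagues, the surgeons

*them* is a pronoun; Principle B requires it to be free in its binding domain — the clause headed by 'protected'.
— the directors: subject of the clause headed by 'protected'; c-commands the pronoun within its binding domain — blocked (Principle B).
— the officers: possessor inside the subject DP of the matrix clause; does not c-command the pronoun — Principle B does not apply; allowed.
— the officers' colleagues: subject of the matrix clause; c-commands the pronoun but lies outside its binding domain — allowed.
— the surgeons: subject of the clause headed by 'insisted'; c-commands the pronoun but lies outside its binding domain — allowed.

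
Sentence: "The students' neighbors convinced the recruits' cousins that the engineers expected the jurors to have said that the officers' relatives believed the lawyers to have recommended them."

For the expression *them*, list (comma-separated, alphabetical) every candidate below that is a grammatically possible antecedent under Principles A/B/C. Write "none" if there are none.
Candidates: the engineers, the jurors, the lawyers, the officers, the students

*them* is a pronoun; Principle B requires it to be free in its binding domain — the clause headed by 'recommended'.
— the engineers: subject of the clause headed by 'expected'; c-commands the pronoun but lies outside its binding domain — allowed.
— the jurors: subject of the clause headed by 'said'; c-commands the pronoun but lies outside its binding domain — allowed.
— the lawyers: subject of the clause headed by 'recommended'; c-commands the pronoun within its binding domain — blocked (Principle B).
— the officers: possessor inside the subject DP of the clause headed by 'believed'; does not c-command the pronoun — Principle B does not apply; allowed.
— the students: possessor inside the subject DP of the matrix clause; does not c-command the pronoun — Principle B does not apply; allowed.

the engineers, the jurors, the officers, the students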